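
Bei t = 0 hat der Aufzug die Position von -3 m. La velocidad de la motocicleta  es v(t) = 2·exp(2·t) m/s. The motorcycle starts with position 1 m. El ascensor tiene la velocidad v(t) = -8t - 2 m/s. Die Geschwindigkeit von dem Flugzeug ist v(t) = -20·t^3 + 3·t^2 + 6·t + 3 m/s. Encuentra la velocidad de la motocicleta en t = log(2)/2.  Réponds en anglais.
Using v(t) = 2·exp(2·t) and substituting t = log(2)/2, we find v = 4.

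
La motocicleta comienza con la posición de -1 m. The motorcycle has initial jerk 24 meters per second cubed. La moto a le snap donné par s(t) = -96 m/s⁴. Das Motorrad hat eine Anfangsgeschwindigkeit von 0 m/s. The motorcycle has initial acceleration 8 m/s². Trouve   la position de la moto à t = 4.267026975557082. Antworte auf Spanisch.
Para resolver esto, necesitamos tomar 4 antiderivadas de nuestra ecuación del snap s(t) = -96. La integral del snap es la sacudida. Usando j(0) = 24, obtenemos j(t) = 24 - 96·t. Integrando la sacudida y usando la condición inicial a(0) = 8, obtenemos a(t) = -48·t^2 + 24·t + 8. La antiderivada de la aceleración es la velocidad. Usando v(0) = 0, obtenemos v(t) = 4·t·(-4·t^2 + 3·t + 2). La integral de la velocidad, con x(0) = -1, da la posición: x(t) = -4·t^4 + 4·t^3 + 4·t^2 - 1. De la ecuación de la posición x(t) = -4·t^4 + 4·t^3 + 4·t^2 - 1, sustituimos t = 4.267026975557082 para obtener x = -943.457043798325.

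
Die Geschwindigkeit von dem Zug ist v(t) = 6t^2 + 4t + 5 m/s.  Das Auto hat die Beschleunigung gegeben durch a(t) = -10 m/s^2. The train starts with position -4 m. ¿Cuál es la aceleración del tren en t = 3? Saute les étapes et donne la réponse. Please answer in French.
À t = 3, a = 40.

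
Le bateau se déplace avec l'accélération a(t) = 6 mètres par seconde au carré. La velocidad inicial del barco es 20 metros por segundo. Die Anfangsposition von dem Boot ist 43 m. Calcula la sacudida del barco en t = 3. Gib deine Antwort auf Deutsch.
Wir müssen unsere Gleichung für die Beschleunigung a(t) = 6 1-mal ableiten. Mit d/dt von a(t) finden wir j(t) = 0. Wir haben den Ruck j(t) = 0. Durch Einsetzen von t = 3: j(3) = 0.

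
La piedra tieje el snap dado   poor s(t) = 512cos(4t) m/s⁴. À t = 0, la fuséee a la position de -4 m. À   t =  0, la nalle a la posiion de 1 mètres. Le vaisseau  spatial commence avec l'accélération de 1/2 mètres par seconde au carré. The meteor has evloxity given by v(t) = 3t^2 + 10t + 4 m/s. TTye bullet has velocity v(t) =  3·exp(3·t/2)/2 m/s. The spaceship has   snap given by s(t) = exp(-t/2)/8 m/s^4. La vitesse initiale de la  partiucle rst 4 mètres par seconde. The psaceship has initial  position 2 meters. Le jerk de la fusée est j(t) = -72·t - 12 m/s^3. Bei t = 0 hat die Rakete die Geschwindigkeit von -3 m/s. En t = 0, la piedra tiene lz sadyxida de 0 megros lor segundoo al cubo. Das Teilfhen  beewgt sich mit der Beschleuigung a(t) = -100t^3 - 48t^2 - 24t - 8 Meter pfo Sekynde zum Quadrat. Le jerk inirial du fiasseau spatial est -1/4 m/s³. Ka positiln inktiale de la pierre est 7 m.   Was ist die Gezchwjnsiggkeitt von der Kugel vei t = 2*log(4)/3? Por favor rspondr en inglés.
Using v(t) = 3·exp(3·t/2)/2 and substituting t = 2*log(4)/3, we find v = 6.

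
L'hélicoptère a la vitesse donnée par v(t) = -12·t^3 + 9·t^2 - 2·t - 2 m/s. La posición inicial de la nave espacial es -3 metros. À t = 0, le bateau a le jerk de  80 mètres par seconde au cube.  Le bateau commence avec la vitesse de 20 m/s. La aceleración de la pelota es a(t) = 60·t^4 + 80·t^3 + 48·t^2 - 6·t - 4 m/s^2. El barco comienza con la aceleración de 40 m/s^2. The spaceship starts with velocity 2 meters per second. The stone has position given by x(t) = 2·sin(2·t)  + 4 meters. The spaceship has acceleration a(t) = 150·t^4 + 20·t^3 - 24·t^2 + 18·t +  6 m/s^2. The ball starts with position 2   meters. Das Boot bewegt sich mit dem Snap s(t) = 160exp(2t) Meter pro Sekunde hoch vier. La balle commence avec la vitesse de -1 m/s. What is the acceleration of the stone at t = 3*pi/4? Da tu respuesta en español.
Debemos derivar nuestra ecuación de la posición x(t) = 2·sin(2·t) + 4 2 veces. La derivada de la posición da la velocidad: v(t) = 4·cos(2·t). La derivada de la velocidad da la aceleración: a(t) = -8·sin(2·t). Usando a(t) = -8·sin(2·t) y sustituyendo t = 3*pi/4, encontramos a = 8.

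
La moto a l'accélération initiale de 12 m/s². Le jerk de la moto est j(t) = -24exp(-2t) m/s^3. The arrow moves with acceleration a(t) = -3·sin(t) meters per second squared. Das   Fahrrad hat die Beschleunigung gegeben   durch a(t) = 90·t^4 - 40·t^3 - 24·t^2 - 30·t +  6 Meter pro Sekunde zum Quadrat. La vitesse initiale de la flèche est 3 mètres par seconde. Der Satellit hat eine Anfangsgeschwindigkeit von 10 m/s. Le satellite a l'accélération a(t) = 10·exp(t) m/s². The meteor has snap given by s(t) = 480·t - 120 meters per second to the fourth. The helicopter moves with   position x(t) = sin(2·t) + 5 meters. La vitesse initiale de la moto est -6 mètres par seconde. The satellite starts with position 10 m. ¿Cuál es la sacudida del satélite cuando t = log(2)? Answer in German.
Ausgehend von der Beschleunigung a(t) = 10·exp(t), nehmen wir 1 Ableitung. Durch Ableiten von der Beschleunigung erhalten wir den Ruck: j(t) = 10·exp(t). Aus der Gleichung für den Ruck j(t) = 10·exp(t), setzen wir t = log(2) ein und erhalten j = 20.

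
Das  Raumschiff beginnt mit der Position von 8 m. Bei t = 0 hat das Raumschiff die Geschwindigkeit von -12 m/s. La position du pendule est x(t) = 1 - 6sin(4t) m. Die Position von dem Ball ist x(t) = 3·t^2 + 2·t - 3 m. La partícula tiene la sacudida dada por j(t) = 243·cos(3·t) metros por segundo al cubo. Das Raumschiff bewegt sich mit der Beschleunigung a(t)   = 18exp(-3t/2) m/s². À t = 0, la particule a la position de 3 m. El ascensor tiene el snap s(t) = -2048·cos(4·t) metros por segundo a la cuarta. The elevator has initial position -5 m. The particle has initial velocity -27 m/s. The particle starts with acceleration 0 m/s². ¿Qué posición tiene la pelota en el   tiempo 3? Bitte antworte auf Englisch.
We have position x(t) = 3·t^2 + 2·t - 3. Substituting t = 3: x(3) = 30.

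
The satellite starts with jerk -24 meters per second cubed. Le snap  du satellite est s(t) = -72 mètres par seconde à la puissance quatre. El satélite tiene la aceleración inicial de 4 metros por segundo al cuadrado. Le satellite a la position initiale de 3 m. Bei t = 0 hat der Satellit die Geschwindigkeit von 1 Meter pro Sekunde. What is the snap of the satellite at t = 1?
We have snap s(t) = -72. Substituting t = 1: s(1) = -72.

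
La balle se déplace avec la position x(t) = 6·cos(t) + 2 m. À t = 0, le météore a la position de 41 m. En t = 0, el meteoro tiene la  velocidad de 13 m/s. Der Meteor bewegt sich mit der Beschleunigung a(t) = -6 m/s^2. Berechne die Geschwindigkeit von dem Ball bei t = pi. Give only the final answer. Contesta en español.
La velocidad en t = pi es v = 0.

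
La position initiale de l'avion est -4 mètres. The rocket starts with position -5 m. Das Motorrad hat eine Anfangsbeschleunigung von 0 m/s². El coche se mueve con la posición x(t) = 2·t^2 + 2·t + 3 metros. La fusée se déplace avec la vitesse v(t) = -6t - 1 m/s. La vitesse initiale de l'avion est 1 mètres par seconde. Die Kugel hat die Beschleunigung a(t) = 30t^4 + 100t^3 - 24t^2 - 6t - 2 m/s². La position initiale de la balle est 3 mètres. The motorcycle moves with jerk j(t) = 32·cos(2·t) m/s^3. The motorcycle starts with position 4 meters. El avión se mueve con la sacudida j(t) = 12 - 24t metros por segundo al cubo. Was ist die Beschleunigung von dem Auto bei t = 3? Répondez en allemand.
Um dies zu lösen, müssen wir 2 Ableitungen unserer Gleichung für die Position x(t) = 2·t^2 + 2·t + 3 nehmen. Durch Ableiten von der Position erhalten wir die Geschwindigkeit: v(t) = 4·t + 2. Die Ableitung von der Geschwindigkeit ergibt die Beschleunigung: a(t) = 4. Mit a(t) = 4 und Einsetzen von t = 3, finden wir a = 4.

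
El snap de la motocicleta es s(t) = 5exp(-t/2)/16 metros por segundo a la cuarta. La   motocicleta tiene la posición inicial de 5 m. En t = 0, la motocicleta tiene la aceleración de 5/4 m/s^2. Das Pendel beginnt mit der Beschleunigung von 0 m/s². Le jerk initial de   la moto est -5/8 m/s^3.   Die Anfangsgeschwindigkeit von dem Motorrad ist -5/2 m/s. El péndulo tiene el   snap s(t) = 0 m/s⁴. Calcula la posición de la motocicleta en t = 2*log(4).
Para resolver esto, necesitamos tomar 4 integrales de nuestra ecuación del snap s(t) = 5·exp(-t/2)/16. Tomando ∫s(t)dt y aplicando j(0) = -5/8, encontramos j(t) = -5·exp(-t/2)/8. Tomando ∫j(t)dt y aplicando a(0) = 5/4, encontramos a(t) = 5·exp(-t/2)/4. La integral de la aceleración es la velocidad. Usando v(0) = -5/2, obtenemos v(t) = -5·exp(-t/2)/2. Tomando ∫v(t)dt y aplicando x(0) = 5, encontramos x(t) = 5·exp(-t/2). Usando x(t) = 5·exp(-t/2) y sustituyendo t = 2*log(4), encontramos x = 5/4.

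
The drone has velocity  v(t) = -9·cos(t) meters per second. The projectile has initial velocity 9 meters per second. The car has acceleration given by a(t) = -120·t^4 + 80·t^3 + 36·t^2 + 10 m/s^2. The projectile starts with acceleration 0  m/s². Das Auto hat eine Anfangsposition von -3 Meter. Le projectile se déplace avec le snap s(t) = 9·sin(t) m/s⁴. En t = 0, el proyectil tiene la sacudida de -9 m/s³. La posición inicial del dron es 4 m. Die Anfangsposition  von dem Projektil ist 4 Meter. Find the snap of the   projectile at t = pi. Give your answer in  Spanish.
Tenemos el snap s(t) = 9·sin(t). Sustituyendo t = pi: s(pi) = 0.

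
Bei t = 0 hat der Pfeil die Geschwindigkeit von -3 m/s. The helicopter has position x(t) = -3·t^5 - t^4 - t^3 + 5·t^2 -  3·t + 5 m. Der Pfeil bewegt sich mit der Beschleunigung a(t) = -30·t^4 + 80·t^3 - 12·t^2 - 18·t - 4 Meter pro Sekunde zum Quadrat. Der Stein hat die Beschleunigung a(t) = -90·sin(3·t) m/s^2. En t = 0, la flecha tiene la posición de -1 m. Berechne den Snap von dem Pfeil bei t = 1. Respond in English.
We must differentiate our acceleration equation a(t) = -30·t^4 + 80·t^3 - 12·t^2 - 18·t - 4 2 times. The derivative of acceleration gives jerk: j(t) = -120·t^3 + 240·t^2 - 24·t - 18. The derivative of jerk gives snap: s(t) = -360·t^2 + 480·t - 24. Using s(t) = -360·t^2 + 480·t - 24 and substituting t = 1, we find s = 96.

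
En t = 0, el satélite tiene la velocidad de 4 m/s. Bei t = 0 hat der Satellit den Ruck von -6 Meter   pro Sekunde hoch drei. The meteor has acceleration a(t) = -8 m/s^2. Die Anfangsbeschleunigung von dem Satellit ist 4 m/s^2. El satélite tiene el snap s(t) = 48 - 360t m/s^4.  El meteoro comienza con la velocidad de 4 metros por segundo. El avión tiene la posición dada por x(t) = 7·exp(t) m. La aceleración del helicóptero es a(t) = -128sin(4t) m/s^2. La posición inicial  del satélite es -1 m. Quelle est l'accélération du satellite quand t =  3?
En partant du snap s(t) = 48 - 360·t, nous prenons 2 primitives. En intégrant le snap et en utilisant la condition initiale j(0) = -6, nous obtenons j(t) = -180·t^2 + 48·t - 6. En intégrant le jerk et en utilisant la condition initiale a(0) = 4, nous obtenons a(t) = -60·t^3 + 24·t^2 - 6·t + 4. De l'équation de l'accélération a(t) = -60·t^3 + 24·t^2 - 6·t + 4, nous substituons t = 3 pour obtenir a = -1418.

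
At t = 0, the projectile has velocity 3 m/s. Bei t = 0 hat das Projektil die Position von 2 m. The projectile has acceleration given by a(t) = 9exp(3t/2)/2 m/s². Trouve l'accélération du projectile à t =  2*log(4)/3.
De l'équation de l'accélération a(t) = 9·exp(3·t/2)/2, nous substituons t = 2*log(4)/3 pour obtenir a = 18.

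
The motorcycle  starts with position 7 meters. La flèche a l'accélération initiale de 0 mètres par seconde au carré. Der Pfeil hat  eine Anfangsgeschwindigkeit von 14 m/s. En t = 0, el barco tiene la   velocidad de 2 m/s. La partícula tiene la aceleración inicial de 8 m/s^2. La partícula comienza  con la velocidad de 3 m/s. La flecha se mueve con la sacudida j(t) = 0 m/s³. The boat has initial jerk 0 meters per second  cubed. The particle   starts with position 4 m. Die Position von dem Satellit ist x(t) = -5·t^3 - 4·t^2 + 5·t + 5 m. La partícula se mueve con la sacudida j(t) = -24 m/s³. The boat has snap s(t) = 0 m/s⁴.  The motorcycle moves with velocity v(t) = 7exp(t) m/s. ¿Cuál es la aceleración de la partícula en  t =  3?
Debemos encontrar la integral de nuestra ecuación de la sacudida j(t) = -24 1 vez. Tomando ∫j(t)dt y aplicando a(0) = 8, encontramos a(t) = 8 - 24·t. Usando a(t) = 8 - 24·t y sustituyendo t = 3, encontramos a = -64.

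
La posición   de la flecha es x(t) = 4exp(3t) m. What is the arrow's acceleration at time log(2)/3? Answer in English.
To solve this, we need to take 2 derivatives of our position equation x(t) = 4·exp(3·t). Differentiating position, we get velocity: v(t) = 12·exp(3·t). Differentiating velocity, we get acceleration: a(t) = 36·exp(3·t). Using a(t) = 36·exp(3·t) and substituting t = log(2)/3, we find a = 72.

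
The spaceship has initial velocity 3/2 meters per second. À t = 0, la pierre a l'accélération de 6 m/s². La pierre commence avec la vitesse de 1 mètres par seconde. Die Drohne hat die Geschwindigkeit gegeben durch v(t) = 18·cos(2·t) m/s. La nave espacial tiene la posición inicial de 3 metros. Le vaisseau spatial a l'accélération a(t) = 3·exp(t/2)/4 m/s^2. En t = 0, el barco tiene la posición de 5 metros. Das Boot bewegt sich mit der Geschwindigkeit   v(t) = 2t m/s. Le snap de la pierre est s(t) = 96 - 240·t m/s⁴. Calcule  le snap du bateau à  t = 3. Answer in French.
En partant de la vitesse v(t) = 2·t, nous prenons 3 dérivées. La dérivée de la vitesse donne l'accélération: a(t) = 2. En prenant d/dt de a(t), nous trouvons j(t) = 0. En prenant d/dt de j(t), nous trouvons s(t) = 0. De l'équation du snap s(t) = 0, nous substituons t = 3 pour obtenir s = 0.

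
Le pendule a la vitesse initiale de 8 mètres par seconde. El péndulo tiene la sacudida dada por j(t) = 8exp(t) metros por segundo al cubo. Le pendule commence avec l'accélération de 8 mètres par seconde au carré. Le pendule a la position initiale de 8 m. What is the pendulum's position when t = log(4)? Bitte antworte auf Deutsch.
Wir müssen unsere Gleichung für den Ruck j(t) = 8·exp(t) 3-mal integrieren. Durch Integration von dem Ruck und Verwendung der Anfangsbedingung a(0) = 8, erhalten wir a(t) = 8·exp(t). Mit ∫a(t)dt und Anwendung von v(0) = 8, finden wir v(t) = 8·exp(t). Das Integral von der Geschwindigkeit, mit x(0) = 8, ergibt die Position: x(t) = 8·exp(t). Mit x(t) = 8·exp(t) und Einsetzen von t = log(4), finden wir x = 32.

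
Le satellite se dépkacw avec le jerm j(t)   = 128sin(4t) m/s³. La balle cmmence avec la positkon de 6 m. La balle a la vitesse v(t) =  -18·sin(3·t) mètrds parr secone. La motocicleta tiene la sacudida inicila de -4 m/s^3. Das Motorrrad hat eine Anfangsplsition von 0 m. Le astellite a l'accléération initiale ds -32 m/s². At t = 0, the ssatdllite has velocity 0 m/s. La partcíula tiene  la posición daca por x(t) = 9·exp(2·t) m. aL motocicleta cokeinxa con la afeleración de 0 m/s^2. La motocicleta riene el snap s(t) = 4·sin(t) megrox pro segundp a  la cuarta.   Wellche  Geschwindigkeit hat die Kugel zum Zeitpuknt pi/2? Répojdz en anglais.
We have velocity v(t) = -18·sin(3·t). Substituting t = pi/2: v(pi/2) = 18.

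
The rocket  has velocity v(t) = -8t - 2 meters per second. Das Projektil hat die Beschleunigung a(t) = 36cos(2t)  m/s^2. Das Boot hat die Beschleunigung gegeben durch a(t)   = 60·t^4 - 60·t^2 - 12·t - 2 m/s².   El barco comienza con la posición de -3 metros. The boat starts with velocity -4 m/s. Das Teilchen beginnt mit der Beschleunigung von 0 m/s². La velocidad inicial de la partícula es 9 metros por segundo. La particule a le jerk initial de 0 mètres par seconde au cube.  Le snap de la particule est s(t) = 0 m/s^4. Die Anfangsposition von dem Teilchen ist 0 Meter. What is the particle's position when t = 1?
To find the answer, we compute 4 integrals of s(t) = 0. Integrating snap and using the initial condition j(0) = 0, we get j(t) = 0. Integrating jerk and using the initial condition a(0) = 0, we get a(t) = 0. The integral of acceleration, with v(0) = 9, gives velocity: v(t) = 9. The antiderivative of velocity is position. Using x(0) = 0, we get x(t) = 9·t. From the given position equation x(t) = 9·t, we substitute t = 1 to get x = 9.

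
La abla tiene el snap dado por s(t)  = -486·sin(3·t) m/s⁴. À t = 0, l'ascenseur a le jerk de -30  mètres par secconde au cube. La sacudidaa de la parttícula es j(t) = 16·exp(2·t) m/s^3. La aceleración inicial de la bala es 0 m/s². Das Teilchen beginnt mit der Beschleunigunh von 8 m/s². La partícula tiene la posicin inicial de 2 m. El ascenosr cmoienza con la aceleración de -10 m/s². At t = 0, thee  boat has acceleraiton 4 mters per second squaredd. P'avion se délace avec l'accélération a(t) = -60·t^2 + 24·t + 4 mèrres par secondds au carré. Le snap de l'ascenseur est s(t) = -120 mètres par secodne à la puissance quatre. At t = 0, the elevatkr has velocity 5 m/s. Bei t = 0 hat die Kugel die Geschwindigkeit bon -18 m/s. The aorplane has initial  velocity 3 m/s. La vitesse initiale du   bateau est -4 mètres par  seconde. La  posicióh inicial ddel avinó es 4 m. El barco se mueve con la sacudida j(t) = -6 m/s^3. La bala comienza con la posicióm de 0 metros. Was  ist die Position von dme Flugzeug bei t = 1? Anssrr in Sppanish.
Necesitamos integrar nuestra ecuación de la aceleración a(t) = -60·t^2 + 24·t + 4 2 veces. Tomando ∫a(t)dt y aplicando v(0) = 3, encontramos v(t) = -20·t^3 + 12·t^2 + 4·t + 3. La integral de la velocidad es la posición. Usando x(0) = 4, obtenemos x(t) = -5·t^4 + 4·t^3 + 2·t^2 + 3·t + 4. Tenemos la posición x(t) = -5·t^4 + 4·t^3 + 2·t^2 + 3·t + 4. Sustituyendo t = 1: x(1) = 8.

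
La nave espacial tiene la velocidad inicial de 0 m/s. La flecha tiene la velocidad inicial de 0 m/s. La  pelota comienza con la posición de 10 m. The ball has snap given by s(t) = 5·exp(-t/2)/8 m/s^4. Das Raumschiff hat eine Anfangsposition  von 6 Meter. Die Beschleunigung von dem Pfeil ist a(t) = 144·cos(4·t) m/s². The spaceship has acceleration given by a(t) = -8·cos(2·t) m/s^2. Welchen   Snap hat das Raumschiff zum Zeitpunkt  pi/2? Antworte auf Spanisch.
Para resolver esto, necesitamos tomar 2 derivadas de nuestra ecuación de la aceleración a(t) = -8·cos(2·t). Derivando la aceleración, obtenemos la sacudida: j(t) = 16·sin(2·t). La derivada de la sacudida da el snap: s(t) = 32·cos(2·t). Usando s(t) = 32·cos(2·t) y sustituyendo t = pi/2, encontramos s = -32.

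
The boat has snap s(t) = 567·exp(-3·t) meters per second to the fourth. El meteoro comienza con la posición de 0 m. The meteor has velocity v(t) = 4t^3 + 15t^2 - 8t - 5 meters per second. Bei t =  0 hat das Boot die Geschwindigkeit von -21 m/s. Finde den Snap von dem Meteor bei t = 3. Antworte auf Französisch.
En partant de la vitesse v(t) = 4·t^3 + 15·t^2 - 8·t - 5, nous prenons 3 dérivées. En dérivant la vitesse, nous obtenons l'accélération: a(t) = 12·t^2 + 30·t - 8. En dérivant l'accélération, nous obtenons le jerk: j(t) = 24·t + 30. En prenant d/dt de j(t), nous trouvons s(t) = 24. De l'équation du snap s(t) = 24, nous substituons t = 3 pour obtenir s = 24.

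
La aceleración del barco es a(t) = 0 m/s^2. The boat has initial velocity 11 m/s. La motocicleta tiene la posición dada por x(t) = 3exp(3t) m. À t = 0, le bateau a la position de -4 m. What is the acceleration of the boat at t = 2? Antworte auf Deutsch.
Wir haben die Beschleunigung a(t) = 0. Durch Einsetzen von t = 2: a(2) = 0.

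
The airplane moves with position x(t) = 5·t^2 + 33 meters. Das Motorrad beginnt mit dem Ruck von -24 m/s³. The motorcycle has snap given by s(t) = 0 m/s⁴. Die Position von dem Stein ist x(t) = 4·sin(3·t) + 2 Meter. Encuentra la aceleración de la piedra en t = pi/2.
Debemos derivar nuestra ecuación de la posición x(t) = 4·sin(3·t) + 2 2 veces. Tomando d/dt de x(t), encontramos v(t) = 12·cos(3·t). Derivando la velocidad, obtenemos la aceleración: a(t) = -36·sin(3·t). Tenemos la aceleración a(t) = -36·sin(3·t). Sustituyendo t = pi/2: a(pi/2) = 36.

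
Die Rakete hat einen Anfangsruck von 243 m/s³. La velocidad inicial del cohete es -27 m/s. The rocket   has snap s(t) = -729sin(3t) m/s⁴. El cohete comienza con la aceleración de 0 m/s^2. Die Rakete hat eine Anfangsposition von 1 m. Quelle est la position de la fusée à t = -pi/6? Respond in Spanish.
Debemos encontrar la antiderivada de nuestra ecuación del snap s(t) = -729·sin(3·t) 4 veces. La integral del snap es la sacudida. Usando j(0) = 243, obtenemos j(t) = 243·cos(3·t). Integrando la sacudida y usando la condición inicial a(0) = 0, obtenemos a(t) = 81·sin(3·t). La integral de la aceleración, con v(0) = -27, da la velocidad: v(t) = -27·cos(3·t). Tomando ∫v(t)dt y aplicando x(0) = 1, encontramos x(t) = 1 - 9·sin(3·t). Usando x(t) = 1 - 9·sin(3·t) y sustituyendo t = -pi/6, encontramos x = 10.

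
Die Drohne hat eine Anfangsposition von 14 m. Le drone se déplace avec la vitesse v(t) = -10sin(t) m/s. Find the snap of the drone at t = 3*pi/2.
To solve this, we need to take 3 derivatives of our velocity equation v(t) = -10·sin(t). Taking d/dt of v(t), we find a(t) = -10·cos(t). The derivative of acceleration gives jerk: j(t) = 10·sin(t). Differentiating jerk, we get snap: s(t) = 10·cos(t). Using s(t) = 10·cos(t) and substituting t = 3*pi/2, we find s = 0.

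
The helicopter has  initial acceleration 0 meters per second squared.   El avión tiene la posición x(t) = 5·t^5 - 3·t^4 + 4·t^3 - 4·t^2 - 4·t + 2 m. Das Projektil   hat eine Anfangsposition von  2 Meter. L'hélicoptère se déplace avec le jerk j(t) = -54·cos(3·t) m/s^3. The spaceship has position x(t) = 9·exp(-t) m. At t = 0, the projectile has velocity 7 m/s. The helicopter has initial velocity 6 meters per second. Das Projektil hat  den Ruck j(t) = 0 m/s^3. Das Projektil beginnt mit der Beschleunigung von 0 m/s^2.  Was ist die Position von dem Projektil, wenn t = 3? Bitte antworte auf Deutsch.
Ausgehend von dem Ruck j(t) = 0, nehmen wir 3 Integrale. Das Integral von dem Ruck, mit a(0) = 0, ergibt die Beschleunigung: a(t) = 0. Durch Integration von der Beschleunigung und Verwendung der Anfangsbedingung v(0) = 7, erhalten wir v(t) = 7. Mit ∫v(t)dt und Anwendung von x(0) = 2, finden wir x(t) = 7·t + 2. Aus der Gleichung für die Position x(t) = 7·t + 2, setzen wir t = 3 ein und erhalten x = 23.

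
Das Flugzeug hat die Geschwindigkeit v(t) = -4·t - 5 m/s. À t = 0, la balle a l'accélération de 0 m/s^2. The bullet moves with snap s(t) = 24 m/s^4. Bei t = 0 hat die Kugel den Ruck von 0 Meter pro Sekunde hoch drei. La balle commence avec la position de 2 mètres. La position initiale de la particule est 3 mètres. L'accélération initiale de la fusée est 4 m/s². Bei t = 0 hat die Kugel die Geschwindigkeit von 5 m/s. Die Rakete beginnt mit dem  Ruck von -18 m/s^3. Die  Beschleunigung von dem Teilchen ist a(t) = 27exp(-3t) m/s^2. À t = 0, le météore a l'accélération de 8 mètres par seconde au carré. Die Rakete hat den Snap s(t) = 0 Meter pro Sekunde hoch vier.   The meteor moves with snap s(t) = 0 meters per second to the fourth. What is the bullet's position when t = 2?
To solve this, we need to take 4 integrals of our snap equation s(t) = 24. Taking ∫s(t)dt and applying j(0) = 0, we find j(t) = 24·t. Integrating jerk and using the initial condition a(0) = 0, we get a(t) = 12·t^2. The antiderivative of acceleration is velocity. Using v(0) = 5, we get v(t) = 4·t^3 + 5. Integrating velocity and using the initial condition x(0) = 2, we get x(t) = t^4 + 5·t + 2. We have position x(t) = t^4 + 5·t + 2. Substituting t = 2: x(2) = 28.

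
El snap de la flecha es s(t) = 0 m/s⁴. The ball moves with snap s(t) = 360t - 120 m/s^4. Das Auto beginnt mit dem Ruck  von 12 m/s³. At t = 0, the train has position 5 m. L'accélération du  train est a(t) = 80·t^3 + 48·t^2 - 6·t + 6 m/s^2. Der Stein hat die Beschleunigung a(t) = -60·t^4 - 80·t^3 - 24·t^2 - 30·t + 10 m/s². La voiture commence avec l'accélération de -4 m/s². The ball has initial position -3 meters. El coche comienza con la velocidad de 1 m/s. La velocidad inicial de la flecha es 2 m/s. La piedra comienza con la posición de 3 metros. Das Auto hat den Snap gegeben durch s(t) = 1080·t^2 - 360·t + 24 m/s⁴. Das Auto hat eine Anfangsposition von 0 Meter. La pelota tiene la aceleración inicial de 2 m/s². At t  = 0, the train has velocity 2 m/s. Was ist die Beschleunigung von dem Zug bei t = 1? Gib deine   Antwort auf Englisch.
Using a(t) = 80·t^3 + 48·t^2 - 6·t + 6 and substituting t = 1, we find a = 128.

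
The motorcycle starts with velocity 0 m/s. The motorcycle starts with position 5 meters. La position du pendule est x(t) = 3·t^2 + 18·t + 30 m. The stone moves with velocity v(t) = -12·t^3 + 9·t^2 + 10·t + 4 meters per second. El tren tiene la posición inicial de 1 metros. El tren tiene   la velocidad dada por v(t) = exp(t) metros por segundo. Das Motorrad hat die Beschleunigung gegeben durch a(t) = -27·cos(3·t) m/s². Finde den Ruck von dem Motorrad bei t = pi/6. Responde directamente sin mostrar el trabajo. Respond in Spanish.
La sacudida en t = pi/6 es j = 81.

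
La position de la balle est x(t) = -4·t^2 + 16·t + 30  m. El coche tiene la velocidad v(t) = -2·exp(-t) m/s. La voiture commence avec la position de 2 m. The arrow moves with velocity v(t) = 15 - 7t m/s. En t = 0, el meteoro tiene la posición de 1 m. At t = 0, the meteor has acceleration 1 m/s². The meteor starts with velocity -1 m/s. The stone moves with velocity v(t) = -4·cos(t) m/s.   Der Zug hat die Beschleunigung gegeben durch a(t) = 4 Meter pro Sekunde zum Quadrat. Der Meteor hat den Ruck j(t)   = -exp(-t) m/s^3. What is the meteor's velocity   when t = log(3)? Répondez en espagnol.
Para resolver esto, necesitamos tomar 2 integrales de nuestra ecuación de la sacudida j(t) = -exp(-t). Tomando ∫j(t)dt y aplicando a(0) = 1, encontramos a(t) = exp(-t). La integral de la aceleración es la velocidad. Usando v(0) = -1, obtenemos v(t) = -exp(-t). Tenemos la velocidad v(t) = -exp(-t). Sustituyendo t = log(3): v(log(3)) = -1/3.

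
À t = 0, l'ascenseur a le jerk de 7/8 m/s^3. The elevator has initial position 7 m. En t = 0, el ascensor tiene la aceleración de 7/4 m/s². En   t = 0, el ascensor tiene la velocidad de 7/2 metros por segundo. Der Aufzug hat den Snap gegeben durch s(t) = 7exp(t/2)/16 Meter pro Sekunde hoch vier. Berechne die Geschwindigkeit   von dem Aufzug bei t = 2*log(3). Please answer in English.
To solve this, we need to take 3 antiderivatives of our snap equation s(t) = 7·exp(t/2)/16. Finding the integral of s(t) and using j(0) = 7/8: j(t) = 7·exp(t/2)/8. The integral of jerk is acceleration. Using a(0) = 7/4, we get a(t) = 7·exp(t/2)/4. The integral of acceleration, with v(0) = 7/2, gives velocity: v(t) = 7·exp(t/2)/2. From the given velocity equation v(t) = 7·exp(t/2)/2, we substitute t = 2*log(3) to get v = 21/2.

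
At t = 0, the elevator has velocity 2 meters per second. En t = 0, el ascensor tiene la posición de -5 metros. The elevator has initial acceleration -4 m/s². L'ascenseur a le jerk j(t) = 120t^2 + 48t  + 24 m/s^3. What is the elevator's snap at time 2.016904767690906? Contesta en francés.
Pour résoudre ceci, nous devons prendre 1 dérivée de notre équation du jerk j(t) = 120·t^2 + 48·t + 24. En prenant d/dt de j(t), nous trouvons s(t) = 240·t + 48. De l'équation du snap s(t) = 240·t + 48, nous substituons t = 2.016904767690906 pour obtenir s = 532.057144245817.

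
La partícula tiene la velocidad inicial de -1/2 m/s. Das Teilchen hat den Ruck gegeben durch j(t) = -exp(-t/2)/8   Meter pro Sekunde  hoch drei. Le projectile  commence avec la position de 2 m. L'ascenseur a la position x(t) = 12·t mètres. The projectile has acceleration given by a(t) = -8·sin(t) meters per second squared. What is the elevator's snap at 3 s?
Starting from position x(t) = 12·t, we take 4 derivatives. Taking d/dt of x(t), we find v(t) = 12. Differentiating velocity, we get acceleration: a(t) = 0. Taking d/dt of a(t), we find j(t) = 0. The derivative of jerk gives snap: s(t) = 0. We have snap s(t) = 0. Substituting t = 3: s(3) = 0.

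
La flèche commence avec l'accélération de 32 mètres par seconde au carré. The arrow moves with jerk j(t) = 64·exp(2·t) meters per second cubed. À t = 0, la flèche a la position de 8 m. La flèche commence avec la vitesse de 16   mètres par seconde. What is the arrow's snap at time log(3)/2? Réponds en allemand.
Wir müssen unsere Gleichung für den Ruck j(t) = 64·exp(2·t) 1-mal ableiten. Die Ableitung von dem Ruck ergibt den Snap: s(t) = 128·exp(2·t). Mit s(t) = 128·exp(2·t) und Einsetzen von t = log(3)/2, finden wir s = 384.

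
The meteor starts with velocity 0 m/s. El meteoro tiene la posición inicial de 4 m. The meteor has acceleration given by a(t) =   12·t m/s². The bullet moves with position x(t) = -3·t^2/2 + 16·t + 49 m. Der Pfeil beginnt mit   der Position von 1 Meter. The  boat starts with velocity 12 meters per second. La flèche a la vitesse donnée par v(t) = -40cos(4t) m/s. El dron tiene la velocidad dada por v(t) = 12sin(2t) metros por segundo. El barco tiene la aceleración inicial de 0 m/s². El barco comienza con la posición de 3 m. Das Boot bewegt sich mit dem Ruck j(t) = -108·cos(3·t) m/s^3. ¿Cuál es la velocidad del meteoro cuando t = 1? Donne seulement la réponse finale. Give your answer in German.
Bei t = 1, v = 6.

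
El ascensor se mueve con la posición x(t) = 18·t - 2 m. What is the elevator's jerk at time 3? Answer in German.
Ausgehend von der Position x(t) = 18·t - 2, nehmen wir 3 Ableitungen. Mit d/dt von x(t) finden wir v(t) = 18. Die Ableitung von der Geschwindigkeit ergibt die Beschleunigung: a(t) = 0. Die Ableitung von der Beschleunigung ergibt den Ruck: j(t) = 0. Aus der Gleichung für den Ruck j(t) = 0, setzen wir t = 3 ein und erhalten j = 0.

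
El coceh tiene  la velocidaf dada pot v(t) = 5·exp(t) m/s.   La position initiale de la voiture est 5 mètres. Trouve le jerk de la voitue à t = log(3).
En partant de la vitesse v(t) = 5·exp(t), nous prenons 2 dérivées. En prenant d/dt de v(t), nous trouvons a(t) = 5·exp(t). En dérivant l'accélération, nous obtenons le jerk: j(t) = 5·exp(t). En utilisant j(t) = 5·exp(t) et en substituant t = log(3), nous trouvons j = 15.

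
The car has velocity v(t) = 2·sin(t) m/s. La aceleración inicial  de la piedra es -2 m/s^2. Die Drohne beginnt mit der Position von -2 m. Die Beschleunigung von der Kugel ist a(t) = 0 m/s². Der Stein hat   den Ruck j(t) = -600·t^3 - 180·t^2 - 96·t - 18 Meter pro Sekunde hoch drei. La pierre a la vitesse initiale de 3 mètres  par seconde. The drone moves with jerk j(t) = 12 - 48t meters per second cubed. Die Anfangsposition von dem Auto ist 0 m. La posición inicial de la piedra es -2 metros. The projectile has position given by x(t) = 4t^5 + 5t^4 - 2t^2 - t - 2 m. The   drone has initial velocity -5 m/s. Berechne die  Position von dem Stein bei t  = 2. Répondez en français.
Nous devons intégrer notre équation du jerk j(t) = -600·t^3 - 180·t^2 - 96·t - 18 3 fois. En intégrant le jerk et en utilisant la condition initiale a(0) = -2, nous obtenons a(t) = -150·t^4 - 60·t^3 - 48·t^2 - 18·t - 2. L'intégrale de l'accélération est la vitesse. En utilisant v(0) = 3, nous obtenons v(t) = -30·t^5 - 15·t^4 - 16·t^3 - 9·t^2 - 2·t + 3. En intégrant la vitesse et en utilisant la condition initiale x(0) = -2, nous obtenons x(t) = -5·t^6 - 3·t^5 - 4·t^4 - 3·t^3 - t^2 + 3·t - 2. De l'équation de la position x(t) = -5·t^6 - 3·t^5 - 4·t^4 - 3·t^3 - t^2 + 3·t - 2, nous substituons t = 2 pour obtenir x = -504.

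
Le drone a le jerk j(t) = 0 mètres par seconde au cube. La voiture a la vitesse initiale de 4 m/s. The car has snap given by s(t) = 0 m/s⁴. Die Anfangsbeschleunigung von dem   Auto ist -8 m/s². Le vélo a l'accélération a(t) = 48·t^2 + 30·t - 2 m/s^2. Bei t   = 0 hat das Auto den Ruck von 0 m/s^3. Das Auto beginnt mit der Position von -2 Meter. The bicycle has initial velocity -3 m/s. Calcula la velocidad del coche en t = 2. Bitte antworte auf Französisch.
Nous devons trouver l'intégrale de notre équation du snap s(t) = 0 3 fois. La primitive du snap est le jerk. En utilisant j(0) = 0, nous obtenons j(t) = 0. En prenant ∫j(t)dt et en appliquant a(0) = -8, nous trouvons a(t) = -8. En intégrant l'accélération et en utilisant la condition initiale v(0) = 4, nous obtenons v(t) = 4 - 8·t. En utilisant v(t) = 4 - 8·t et en substituant t = 2, nous trouvons v = -12.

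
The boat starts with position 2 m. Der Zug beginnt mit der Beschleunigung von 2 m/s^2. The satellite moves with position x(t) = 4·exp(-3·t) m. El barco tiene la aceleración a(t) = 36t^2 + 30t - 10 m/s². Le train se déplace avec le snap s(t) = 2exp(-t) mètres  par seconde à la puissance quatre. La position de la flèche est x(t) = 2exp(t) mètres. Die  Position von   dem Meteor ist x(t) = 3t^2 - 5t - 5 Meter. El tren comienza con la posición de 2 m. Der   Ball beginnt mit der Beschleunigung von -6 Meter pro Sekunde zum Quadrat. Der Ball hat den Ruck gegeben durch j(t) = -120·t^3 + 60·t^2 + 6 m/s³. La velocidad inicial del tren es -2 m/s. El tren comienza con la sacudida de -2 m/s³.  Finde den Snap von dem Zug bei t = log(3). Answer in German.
Mit s(t) = 2·exp(-t) und Einsetzen von t = log(3), finden wir s = 2/3.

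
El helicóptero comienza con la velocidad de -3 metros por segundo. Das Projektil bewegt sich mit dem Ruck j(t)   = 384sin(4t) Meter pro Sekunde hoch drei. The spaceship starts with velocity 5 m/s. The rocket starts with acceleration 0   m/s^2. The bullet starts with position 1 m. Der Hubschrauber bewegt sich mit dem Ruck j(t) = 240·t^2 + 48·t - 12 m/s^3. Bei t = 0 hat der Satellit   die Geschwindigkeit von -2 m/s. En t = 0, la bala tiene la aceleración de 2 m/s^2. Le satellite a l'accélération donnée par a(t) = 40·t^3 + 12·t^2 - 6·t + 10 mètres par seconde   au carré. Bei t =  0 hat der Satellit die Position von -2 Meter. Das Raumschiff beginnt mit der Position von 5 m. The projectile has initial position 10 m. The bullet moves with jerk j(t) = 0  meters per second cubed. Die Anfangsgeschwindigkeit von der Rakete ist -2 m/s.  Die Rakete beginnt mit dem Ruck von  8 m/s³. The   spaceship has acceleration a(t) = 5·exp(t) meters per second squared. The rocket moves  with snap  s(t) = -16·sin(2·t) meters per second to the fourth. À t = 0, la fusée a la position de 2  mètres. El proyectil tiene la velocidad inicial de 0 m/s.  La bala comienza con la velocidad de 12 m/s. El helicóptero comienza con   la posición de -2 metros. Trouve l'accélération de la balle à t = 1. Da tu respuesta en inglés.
Starting from jerk j(t) = 0, we take 1 antiderivative. Finding the antiderivative of j(t) and using a(0) = 2: a(t) = 2. Using a(t) = 2 and substituting t = 1, we find a = 2.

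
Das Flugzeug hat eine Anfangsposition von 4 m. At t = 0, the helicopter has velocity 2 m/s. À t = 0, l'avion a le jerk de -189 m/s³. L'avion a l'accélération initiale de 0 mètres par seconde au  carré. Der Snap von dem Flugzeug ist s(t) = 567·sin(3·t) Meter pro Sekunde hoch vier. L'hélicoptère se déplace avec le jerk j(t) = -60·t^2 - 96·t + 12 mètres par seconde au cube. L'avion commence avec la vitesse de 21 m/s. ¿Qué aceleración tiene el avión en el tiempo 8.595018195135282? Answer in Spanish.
Debemos encontrar la integral de nuestra ecuación del snap s(t) = 567·sin(3·t) 2 veces. Integrando el snap y usando la condición inicial j(0) = -189, obtenemos j(t) = -189·cos(3·t). La integral de la sacudida es la aceleración. Usando a(0) = 0, obtenemos a(t) = -63·sin(3·t). Tenemos la aceleración a(t) = -63·sin(3·t). Sustituyendo t = 8.595018195135282: a(8.595018195135282) = -38.2426638621142.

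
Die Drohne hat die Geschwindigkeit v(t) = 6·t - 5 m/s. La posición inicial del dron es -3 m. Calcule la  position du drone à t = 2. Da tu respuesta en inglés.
We need to integrate our velocity equation v(t) = 6·t - 5 1 time. The integral of velocity, with x(0) = -3, gives position: x(t) = 3·t^2 - 5·t - 3. Using x(t) = 3·t^2 - 5·t - 3 and substituting t = 2, we find x = -1.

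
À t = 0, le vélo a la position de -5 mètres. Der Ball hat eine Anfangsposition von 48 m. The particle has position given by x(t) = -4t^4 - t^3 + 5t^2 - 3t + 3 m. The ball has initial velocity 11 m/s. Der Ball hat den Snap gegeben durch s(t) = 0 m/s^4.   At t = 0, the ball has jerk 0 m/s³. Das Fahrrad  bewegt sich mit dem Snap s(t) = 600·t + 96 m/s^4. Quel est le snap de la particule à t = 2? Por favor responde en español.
Partiendo de la posición x(t) = -4·t^4 - t^3 + 5·t^2 - 3·t + 3, tomamos 4 derivadas. Tomando d/dt de x(t), encontramos v(t) = -16·t^3 - 3·t^2 + 10·t - 3. Tomando d/dt de v(t), encontramos a(t) = -48·t^2 - 6·t + 10. Derivando la aceleración, obtenemos la sacudida: j(t) = -96·t - 6. Tomando d/dt de j(t), encontramos s(t) = -96. De la ecuación del snap s(t) = -96, sustituimos t = 2 para obtener s = -96.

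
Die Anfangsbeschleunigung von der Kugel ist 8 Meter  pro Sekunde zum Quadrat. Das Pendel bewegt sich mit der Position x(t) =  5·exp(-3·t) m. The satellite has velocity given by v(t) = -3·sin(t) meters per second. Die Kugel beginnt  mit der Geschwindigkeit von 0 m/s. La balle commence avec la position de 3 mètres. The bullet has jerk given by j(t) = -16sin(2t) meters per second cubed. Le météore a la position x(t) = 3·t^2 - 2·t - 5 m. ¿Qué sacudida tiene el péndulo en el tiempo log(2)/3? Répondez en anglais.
We must differentiate our position equation x(t) = 5·exp(-3·t) 3 times. Taking d/dt of x(t), we find v(t) = -15·exp(-3·t). The derivative of velocity gives acceleration: a(t) = 45·exp(-3·t). Taking d/dt of a(t), we find j(t) = -135·exp(-3·t). We have jerk j(t) = -135·exp(-3·t). Substituting t = log(2)/3: j(log(2)/3) = -135/2.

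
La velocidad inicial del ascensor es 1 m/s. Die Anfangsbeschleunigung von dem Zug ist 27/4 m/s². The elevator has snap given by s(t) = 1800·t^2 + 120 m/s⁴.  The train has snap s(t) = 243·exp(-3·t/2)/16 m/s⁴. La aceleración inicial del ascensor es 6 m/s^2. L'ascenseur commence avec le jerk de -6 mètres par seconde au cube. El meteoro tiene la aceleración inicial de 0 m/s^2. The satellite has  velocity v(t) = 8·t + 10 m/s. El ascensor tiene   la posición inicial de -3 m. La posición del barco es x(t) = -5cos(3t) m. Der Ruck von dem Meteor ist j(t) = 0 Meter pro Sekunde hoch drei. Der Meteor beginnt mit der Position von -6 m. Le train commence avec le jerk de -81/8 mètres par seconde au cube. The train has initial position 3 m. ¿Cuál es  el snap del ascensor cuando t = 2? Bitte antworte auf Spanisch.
Usando s(t) = 1800·t^2 + 120 y sustituyendo t = 2, encontramos s = 7320.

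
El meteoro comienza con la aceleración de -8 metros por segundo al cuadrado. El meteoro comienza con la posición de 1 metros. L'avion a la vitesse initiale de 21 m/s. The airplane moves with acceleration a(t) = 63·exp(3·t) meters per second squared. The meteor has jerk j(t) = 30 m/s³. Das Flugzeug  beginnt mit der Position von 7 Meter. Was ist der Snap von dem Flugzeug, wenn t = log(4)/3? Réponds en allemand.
Ausgehend von der Beschleunigung a(t) = 63·exp(3·t), nehmen wir 2 Ableitungen. Mit d/dt von a(t) finden wir j(t) = 189·exp(3·t). Durch Ableiten von dem Ruck erhalten wir den Snap: s(t) = 567·exp(3·t). Aus der Gleichung für den Snap s(t) = 567·exp(3·t), setzen wir t = log(4)/3 ein und erhalten s = 2268.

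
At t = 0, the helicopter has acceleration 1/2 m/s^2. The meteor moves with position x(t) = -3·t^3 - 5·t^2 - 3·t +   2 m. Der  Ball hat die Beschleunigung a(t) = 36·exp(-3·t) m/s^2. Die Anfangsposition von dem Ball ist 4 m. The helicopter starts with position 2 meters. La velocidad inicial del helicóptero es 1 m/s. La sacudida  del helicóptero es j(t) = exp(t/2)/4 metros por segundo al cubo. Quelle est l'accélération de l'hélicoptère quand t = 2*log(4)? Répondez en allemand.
Ausgehend von dem Ruck j(t) = exp(t/2)/4, nehmen wir 1 Stammfunktion. Durch Integration von dem Ruck und Verwendung der Anfangsbedingung a(0) = 1/2, erhalten wir a(t) = exp(t/2)/2. Wir haben die Beschleunigung a(t) = exp(t/2)/2. Durch Einsetzen von t = 2*log(4): a(2*log(4)) = 2.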